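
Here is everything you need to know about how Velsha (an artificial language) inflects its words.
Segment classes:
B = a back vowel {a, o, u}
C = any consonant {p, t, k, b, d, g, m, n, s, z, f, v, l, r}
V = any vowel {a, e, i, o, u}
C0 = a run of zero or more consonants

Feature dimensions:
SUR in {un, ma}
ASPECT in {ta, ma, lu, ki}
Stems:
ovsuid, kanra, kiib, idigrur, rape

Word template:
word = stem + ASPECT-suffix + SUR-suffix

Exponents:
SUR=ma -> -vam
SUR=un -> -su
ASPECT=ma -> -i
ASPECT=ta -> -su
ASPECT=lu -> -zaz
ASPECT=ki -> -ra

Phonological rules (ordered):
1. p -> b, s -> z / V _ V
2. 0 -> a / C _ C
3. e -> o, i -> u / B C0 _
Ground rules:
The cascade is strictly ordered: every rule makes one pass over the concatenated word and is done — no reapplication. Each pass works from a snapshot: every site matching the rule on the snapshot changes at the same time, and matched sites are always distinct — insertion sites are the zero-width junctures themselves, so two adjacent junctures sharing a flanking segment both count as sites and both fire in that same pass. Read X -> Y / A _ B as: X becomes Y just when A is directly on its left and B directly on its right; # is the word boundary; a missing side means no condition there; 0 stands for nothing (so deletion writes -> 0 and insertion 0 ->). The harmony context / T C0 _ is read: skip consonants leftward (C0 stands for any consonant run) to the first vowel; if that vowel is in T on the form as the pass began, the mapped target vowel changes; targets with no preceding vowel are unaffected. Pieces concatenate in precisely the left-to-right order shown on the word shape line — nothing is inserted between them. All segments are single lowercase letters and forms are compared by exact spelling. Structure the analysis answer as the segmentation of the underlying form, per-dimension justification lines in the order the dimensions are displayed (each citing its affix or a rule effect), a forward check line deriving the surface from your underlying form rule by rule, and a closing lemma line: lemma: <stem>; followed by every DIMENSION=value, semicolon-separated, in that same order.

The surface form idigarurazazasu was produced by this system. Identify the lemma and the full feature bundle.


underlying: idigrur-zaz-su
SUR=un - signalled by the affix -su
ASPECT=lu - signalled by the affix -zaz
check: idigrurzazsu -> idigrurzazsu -> idigarurazazasu -> idigarurazazasu
lemma: idigrur; SUR=un; ASPECT=lu


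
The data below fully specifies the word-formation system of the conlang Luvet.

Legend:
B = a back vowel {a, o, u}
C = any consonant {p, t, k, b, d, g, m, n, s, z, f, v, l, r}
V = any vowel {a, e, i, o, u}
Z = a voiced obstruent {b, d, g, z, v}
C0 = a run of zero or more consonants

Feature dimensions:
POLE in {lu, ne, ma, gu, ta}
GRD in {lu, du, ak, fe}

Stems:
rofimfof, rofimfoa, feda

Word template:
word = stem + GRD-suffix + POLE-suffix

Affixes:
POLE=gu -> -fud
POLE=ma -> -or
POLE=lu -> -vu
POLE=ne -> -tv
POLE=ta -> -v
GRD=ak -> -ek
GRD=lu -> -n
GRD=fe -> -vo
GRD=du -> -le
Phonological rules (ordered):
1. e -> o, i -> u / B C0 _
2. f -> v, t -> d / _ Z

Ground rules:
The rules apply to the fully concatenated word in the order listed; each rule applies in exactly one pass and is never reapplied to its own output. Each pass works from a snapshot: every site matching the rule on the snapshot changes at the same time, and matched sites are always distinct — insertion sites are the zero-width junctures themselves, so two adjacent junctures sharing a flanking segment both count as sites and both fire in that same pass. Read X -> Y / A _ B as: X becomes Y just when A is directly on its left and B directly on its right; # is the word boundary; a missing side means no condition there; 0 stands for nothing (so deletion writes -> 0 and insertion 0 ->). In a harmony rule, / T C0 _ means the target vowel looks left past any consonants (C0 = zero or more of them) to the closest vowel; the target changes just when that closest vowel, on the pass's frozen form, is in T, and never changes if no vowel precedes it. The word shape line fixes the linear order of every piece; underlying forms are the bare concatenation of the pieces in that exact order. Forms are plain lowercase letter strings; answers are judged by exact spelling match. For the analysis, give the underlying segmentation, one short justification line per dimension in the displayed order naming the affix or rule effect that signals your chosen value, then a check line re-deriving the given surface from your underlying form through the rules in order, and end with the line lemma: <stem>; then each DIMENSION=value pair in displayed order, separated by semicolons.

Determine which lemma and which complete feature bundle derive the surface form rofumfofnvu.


underlying: rofimfof-n-vu
POLE=lu - signalled by the affix -vu
GRD=lu - signalled by the affix -n
check: rofimfofnvu -> rofumfofnvu -> rofumfofnvu
lemma: rofimfof; POLE=lu; GRD=lu


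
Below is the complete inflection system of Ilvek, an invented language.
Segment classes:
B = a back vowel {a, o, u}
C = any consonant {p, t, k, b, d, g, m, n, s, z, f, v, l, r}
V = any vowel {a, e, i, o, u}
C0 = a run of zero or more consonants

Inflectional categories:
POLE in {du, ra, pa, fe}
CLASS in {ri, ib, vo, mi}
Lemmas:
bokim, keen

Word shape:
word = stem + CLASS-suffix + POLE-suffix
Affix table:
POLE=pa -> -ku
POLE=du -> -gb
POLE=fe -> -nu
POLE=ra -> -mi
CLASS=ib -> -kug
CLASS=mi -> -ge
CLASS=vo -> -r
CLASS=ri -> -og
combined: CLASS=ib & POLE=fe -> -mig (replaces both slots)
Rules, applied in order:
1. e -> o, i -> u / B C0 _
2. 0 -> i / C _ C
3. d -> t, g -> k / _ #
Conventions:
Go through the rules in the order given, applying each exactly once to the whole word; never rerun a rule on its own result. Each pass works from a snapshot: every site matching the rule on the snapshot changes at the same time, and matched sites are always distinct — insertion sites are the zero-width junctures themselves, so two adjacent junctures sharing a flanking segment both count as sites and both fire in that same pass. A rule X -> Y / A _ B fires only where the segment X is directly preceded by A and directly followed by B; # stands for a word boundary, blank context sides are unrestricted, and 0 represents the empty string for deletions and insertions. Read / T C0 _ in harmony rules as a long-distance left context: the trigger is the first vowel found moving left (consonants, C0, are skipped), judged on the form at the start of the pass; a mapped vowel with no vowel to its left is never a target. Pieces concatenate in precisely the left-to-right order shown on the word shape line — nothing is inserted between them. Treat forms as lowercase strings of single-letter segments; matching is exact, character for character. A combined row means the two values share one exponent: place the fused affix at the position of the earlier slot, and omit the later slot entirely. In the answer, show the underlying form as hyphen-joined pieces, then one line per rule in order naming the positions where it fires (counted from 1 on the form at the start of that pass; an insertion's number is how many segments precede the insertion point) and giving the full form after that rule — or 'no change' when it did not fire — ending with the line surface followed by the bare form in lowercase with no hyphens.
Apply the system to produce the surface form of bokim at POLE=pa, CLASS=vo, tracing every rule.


underlying: bokim-r-ku
1. e -> o, i -> u / B C0 _: fires at position(s) 4: bokumrku
2. 0 -> i / C _ C: inserts after position(s) 5, 6: bokumiriku
3. d -> t, g -> k / _ #: no change
surface: bokumiriku


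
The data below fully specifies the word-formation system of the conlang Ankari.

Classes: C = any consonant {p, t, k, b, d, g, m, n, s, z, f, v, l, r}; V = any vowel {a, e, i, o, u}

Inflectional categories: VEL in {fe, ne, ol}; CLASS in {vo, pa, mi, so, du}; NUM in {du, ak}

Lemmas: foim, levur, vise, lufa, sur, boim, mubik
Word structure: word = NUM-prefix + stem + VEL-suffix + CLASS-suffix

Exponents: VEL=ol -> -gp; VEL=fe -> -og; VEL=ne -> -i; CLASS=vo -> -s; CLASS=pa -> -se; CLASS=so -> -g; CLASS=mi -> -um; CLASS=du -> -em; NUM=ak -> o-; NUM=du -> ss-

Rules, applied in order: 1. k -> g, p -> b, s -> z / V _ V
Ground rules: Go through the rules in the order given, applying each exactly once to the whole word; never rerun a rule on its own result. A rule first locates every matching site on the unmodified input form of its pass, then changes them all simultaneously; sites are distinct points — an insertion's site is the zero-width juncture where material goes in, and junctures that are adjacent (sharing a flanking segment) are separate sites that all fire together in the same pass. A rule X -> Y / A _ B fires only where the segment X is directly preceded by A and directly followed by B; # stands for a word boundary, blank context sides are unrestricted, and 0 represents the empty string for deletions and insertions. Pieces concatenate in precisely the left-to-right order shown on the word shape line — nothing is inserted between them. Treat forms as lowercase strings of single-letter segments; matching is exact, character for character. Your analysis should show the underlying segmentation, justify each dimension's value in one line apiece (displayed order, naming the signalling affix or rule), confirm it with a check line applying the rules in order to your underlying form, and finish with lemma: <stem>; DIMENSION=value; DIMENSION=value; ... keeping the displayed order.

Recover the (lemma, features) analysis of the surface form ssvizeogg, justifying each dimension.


underlying: ss-vise-og-g
VEL=fe - signalled by the affix -og
CLASS=so - signalled by the affix -g
NUM=du - signalled by the affix ss-
check: ssviseogg -> ssvizeogg
lemma: vise; VEL=fe; CLASS=so; NUM=du


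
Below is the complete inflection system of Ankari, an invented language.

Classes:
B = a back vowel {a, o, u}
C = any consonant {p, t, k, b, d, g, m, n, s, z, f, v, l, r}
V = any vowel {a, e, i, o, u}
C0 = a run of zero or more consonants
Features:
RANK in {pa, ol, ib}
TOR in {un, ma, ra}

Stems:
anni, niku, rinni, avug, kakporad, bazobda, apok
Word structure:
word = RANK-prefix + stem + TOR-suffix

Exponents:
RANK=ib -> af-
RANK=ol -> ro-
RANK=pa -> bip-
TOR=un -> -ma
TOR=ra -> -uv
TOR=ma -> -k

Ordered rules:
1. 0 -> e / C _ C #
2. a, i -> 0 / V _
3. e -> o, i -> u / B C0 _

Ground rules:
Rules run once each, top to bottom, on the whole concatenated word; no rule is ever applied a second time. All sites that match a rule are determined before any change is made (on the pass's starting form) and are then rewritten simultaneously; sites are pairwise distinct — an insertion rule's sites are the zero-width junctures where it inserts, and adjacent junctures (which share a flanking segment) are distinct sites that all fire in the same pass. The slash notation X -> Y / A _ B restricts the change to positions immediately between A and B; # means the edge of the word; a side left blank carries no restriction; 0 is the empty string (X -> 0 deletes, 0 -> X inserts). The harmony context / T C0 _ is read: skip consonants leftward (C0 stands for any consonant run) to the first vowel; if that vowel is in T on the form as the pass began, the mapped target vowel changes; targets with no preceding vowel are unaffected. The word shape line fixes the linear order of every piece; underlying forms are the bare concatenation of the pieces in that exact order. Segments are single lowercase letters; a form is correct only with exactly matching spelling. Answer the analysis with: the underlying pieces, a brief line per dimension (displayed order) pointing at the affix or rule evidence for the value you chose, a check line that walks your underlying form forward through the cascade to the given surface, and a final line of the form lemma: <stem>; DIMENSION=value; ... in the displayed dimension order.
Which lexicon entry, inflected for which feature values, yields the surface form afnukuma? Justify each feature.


underlying: af-niku-ma
RANK=ib - signalled by the affix af-
TOR=un - signalled by the affix -ma
check: afnikuma -> afnikuma -> afnikuma -> afnukuma
lemma: niku; RANK=ib; TOR=un


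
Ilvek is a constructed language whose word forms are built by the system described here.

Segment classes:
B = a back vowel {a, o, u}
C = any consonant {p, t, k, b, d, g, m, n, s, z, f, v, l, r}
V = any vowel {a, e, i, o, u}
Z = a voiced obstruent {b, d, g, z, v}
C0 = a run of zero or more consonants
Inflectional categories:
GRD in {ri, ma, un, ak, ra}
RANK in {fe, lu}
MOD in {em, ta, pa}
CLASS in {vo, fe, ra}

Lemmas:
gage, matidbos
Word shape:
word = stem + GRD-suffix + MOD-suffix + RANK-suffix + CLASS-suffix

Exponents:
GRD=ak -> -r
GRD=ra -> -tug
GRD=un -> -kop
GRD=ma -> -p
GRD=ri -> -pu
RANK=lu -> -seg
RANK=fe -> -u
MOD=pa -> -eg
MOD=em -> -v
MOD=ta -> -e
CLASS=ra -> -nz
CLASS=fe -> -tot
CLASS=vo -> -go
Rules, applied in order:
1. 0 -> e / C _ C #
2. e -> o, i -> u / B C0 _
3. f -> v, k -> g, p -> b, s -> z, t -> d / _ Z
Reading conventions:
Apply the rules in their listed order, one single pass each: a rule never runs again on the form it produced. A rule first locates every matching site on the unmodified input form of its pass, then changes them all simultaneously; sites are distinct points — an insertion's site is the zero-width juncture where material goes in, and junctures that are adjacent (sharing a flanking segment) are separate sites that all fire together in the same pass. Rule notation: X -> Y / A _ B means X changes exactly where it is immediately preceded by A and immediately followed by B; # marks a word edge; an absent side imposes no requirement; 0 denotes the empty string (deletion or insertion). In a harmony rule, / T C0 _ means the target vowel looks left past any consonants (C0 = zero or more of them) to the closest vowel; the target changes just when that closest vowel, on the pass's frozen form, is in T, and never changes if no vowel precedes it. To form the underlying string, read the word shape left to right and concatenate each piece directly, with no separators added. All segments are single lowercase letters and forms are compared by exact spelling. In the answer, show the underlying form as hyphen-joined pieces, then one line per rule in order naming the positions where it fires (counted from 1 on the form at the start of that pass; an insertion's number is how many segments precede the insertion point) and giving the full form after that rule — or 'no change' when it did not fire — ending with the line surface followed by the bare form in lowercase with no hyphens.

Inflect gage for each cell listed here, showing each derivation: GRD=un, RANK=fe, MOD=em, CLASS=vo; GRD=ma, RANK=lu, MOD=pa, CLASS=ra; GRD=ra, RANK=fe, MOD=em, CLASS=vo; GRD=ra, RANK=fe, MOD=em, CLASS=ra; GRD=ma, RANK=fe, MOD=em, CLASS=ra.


cell GRD=un, RANK=fe, MOD=em, CLASS=vo:
underlying: gage-kop-v-u-go
1. 0 -> e / C _ C #: no change
2. e -> o, i -> u / B C0 _: fires at position(s) 4: gagokopvugo
3. f -> v, k -> g, p -> b, s -> z, t -> d / _ Z: fires at position(s) 7: gagokobvugo
surface: gagokobvugo

cell GRD=ma, RANK=lu, MOD=pa, CLASS=ra:
underlying: gage-p-eg-seg-nz
1. 0 -> e / C _ C #: inserts after position(s) 11: gagepegsegnez
2. e -> o, i -> u / B C0 _: fires at position(s) 4: gagopegsegnez
3. f -> v, k -> g, p -> b, s -> z, t -> d / _ Z: no change
surface: gagopegsegnez

cell GRD=ra, RANK=fe, MOD=em, CLASS=vo:
underlying: gage-tug-v-u-go
1. 0 -> e / C _ C #: no change
2. e -> o, i -> u / B C0 _: fires at position(s) 4: gagotugvugo
3. f -> v, k -> g, p -> b, s -> z, t -> d / _ Z: no change
surface: gagotugvugo

cell GRD=ra, RANK=fe, MOD=em, CLASS=ra:
underlying: gage-tug-v-u-nz
1. 0 -> e / C _ C #: inserts after position(s) 10: gagetugvunez
2. e -> o, i -> u / B C0 _: fires at position(s) 4, 11: gagotugvunoz
3. f -> v, k -> g, p -> b, s -> z, t -> d / _ Z: no change
surface: gagotugvunoz

cell GRD=ma, RANK=fe, MOD=em, CLASS=ra:
underlying: gage-p-v-u-nz
1. 0 -> e / C _ C #: inserts after position(s) 8: gagepvunez
2. e -> o, i -> u / B C0 _: fires at position(s) 4, 9: gagopvunoz
3. f -> v, k -> g, p -> b, s -> z, t -> d / _ Z: fires at position(s) 5: gagobvunoz
surface: gagobvunoz


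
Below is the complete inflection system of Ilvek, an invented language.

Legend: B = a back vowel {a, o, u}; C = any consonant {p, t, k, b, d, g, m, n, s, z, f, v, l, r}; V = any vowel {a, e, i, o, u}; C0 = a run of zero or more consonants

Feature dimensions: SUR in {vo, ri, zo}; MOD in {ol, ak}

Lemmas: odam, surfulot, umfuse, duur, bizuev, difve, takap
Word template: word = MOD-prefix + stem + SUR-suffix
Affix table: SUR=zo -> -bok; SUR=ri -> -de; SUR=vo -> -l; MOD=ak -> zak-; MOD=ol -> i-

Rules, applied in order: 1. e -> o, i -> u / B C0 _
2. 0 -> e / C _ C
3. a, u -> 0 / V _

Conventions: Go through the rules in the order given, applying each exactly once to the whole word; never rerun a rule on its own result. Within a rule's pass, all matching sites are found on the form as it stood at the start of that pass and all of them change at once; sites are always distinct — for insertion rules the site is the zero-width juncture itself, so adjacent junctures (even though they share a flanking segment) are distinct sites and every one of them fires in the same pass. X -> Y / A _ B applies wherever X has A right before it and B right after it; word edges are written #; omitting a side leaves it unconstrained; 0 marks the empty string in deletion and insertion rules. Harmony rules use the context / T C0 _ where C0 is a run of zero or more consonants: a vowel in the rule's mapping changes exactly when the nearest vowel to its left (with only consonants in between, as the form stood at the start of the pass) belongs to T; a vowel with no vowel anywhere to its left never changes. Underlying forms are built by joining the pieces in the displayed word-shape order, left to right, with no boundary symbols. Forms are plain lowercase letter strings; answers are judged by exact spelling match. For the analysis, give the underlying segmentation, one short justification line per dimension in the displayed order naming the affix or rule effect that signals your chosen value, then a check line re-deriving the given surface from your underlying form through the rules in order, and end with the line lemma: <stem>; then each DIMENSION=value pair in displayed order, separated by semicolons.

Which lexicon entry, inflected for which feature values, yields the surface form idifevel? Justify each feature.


underlying: i-difve-l
SUR=vo - signalled by the affix -l
MOD=ol - signalled by the affix i-
check: idifvel -> idifvel -> idifevel -> idifevel
lemma: difve; SUR=vo; MOD=ol


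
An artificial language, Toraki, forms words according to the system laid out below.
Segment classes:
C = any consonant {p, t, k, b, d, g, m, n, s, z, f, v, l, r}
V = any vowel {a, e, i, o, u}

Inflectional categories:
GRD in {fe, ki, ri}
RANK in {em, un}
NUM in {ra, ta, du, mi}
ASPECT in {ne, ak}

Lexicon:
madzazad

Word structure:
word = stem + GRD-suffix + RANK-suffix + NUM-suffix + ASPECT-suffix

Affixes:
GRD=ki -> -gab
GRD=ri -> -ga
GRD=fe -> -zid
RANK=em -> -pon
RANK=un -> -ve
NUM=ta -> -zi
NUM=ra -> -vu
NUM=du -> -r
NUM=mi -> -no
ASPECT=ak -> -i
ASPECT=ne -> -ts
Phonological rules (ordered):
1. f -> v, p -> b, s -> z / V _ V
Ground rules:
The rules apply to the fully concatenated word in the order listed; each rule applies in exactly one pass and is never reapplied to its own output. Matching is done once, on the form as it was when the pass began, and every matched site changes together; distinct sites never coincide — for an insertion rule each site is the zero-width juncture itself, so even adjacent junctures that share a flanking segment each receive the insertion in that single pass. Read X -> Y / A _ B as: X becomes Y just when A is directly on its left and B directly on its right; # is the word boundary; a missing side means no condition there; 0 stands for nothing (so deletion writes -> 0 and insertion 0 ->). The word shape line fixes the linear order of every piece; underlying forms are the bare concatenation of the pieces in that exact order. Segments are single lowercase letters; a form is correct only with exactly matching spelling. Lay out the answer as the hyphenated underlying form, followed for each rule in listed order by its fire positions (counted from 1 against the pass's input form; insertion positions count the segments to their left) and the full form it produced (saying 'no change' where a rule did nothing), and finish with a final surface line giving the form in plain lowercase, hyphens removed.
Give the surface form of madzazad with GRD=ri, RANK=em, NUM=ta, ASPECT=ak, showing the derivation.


underlying: madzazad-ga-pon-zi-i
1. f -> v, p -> b, s -> z / V _ V: fires at position(s) 11: madzazadgabonzii
surface: madzazadgabonzii


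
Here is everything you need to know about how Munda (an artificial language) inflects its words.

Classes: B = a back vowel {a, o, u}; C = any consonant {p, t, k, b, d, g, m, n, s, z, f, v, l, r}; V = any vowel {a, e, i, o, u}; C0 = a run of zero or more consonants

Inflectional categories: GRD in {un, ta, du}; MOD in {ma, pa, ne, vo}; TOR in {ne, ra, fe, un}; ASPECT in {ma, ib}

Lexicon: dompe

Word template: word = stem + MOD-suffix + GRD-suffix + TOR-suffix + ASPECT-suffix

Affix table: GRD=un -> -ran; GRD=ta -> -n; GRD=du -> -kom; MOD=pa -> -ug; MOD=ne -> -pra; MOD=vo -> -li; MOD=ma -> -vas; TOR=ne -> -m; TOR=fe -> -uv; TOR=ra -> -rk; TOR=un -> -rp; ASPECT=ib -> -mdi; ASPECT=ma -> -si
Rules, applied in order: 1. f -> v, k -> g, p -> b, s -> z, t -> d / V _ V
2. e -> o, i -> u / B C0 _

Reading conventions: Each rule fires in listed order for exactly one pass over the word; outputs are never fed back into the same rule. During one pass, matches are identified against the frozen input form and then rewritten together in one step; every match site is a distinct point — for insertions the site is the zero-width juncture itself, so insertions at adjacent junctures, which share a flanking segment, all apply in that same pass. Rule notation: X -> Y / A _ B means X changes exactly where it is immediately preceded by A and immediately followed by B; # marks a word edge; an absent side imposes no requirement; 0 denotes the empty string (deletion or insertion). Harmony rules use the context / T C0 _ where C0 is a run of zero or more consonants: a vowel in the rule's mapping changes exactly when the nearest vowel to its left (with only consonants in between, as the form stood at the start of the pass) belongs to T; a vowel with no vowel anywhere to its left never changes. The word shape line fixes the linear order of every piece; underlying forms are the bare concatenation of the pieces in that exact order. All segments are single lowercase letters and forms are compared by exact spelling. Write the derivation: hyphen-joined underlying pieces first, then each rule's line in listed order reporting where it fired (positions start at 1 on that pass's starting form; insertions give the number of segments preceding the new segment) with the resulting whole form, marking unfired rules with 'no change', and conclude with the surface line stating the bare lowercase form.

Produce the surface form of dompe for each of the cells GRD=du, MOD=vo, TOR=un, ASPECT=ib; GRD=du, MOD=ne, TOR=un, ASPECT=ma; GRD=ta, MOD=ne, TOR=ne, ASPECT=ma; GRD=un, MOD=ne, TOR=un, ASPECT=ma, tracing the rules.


cell GRD=du, MOD=vo, TOR=un, ASPECT=ib:
underlying: dompe-li-kom-rp-mdi
1. f -> v, k -> g, p -> b, s -> z, t -> d / V _ V: fires at position(s) 8: dompeligomrpmdi
2. e -> o, i -> u / B C0 _: fires at position(s) 5, 15: dompoligomrpmdu
surface: dompoligomrpmdu

cell GRD=du, MOD=ne, TOR=un, ASPECT=ma:
underlying: dompe-pra-kom-rp-si
1. f -> v, k -> g, p -> b, s -> z, t -> d / V _ V: fires at position(s) 9: dompepragomrpsi
2. e -> o, i -> u / B C0 _: fires at position(s) 5, 15: dompopragomrpsu
surface: dompopragomrpsu

cell GRD=ta, MOD=ne, TOR=ne, ASPECT=ma:
underlying: dompe-pra-n-m-si
1. f -> v, k -> g, p -> b, s -> z, t -> d / V _ V: no change
2. e -> o, i -> u / B C0 _: fires at position(s) 5, 12: dompopranmsu
surface: dompopranmsu

cell GRD=un, MOD=ne, TOR=un, ASPECT=ma:
underlying: dompe-pra-ran-rp-si
1. f -> v, k -> g, p -> b, s -> z, t -> d / V _ V: no change
2. e -> o, i -> u / B C0 _: fires at position(s) 5, 15: dompopraranrpsu
surface: dompopraranrpsu


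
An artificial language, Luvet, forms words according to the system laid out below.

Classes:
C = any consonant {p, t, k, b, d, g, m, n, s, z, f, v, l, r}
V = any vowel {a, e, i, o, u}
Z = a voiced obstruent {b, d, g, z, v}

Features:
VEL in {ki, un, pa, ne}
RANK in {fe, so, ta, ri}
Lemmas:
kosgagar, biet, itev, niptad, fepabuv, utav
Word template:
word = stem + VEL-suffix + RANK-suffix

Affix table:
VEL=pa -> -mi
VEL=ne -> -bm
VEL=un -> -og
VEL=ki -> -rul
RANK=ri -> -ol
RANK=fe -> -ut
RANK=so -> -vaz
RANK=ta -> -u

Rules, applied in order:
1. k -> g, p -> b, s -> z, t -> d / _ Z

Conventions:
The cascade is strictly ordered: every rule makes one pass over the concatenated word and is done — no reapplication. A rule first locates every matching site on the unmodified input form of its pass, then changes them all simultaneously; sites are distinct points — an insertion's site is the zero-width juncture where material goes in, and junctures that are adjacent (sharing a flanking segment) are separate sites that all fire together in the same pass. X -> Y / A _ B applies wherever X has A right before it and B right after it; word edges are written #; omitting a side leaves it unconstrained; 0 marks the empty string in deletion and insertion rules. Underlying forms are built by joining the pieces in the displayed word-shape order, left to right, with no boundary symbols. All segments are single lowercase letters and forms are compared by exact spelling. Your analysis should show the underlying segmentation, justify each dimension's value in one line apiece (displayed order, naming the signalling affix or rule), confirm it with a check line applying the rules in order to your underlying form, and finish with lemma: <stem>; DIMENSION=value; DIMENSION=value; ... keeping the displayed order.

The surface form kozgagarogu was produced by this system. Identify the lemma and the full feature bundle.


underlying: kosgagar-og-u
VEL=un - signalled by the affix -og
RANK=ta - signalled by the affix -u
check: kosgagarogu -> kozgagarogu
lemma: kosgagar; VEL=un; RANK=ta


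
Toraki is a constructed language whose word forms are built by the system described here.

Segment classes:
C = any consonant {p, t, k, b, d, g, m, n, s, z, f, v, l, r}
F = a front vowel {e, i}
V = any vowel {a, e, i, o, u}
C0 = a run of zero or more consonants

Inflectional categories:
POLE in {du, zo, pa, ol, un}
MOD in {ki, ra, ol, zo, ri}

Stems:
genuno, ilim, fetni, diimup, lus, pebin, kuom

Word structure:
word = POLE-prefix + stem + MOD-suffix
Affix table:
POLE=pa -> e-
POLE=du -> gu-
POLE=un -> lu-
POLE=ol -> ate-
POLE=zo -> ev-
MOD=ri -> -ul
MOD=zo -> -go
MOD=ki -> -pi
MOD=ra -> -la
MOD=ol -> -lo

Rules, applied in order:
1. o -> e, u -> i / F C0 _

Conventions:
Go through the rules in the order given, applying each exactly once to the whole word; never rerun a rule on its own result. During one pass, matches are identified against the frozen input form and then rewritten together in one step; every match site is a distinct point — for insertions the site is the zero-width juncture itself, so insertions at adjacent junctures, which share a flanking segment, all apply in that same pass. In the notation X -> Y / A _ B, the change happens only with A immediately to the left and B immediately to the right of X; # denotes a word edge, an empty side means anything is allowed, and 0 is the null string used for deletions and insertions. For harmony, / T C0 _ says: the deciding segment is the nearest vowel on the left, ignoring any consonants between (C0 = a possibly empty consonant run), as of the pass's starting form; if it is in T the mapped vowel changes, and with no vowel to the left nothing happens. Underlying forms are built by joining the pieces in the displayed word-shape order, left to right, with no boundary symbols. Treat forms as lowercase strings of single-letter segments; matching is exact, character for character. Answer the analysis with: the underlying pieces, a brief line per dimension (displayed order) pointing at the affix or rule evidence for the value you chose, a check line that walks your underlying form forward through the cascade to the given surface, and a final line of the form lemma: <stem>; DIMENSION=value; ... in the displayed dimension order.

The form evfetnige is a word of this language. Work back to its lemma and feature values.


underlying: ev-fetni-go
POLE=zo - signalled by the affix ev-
MOD=zo - signalled by the affix -go
check: evfetnigo -> evfetnige
lemma: fetni; POLE=zo; MOD=zo


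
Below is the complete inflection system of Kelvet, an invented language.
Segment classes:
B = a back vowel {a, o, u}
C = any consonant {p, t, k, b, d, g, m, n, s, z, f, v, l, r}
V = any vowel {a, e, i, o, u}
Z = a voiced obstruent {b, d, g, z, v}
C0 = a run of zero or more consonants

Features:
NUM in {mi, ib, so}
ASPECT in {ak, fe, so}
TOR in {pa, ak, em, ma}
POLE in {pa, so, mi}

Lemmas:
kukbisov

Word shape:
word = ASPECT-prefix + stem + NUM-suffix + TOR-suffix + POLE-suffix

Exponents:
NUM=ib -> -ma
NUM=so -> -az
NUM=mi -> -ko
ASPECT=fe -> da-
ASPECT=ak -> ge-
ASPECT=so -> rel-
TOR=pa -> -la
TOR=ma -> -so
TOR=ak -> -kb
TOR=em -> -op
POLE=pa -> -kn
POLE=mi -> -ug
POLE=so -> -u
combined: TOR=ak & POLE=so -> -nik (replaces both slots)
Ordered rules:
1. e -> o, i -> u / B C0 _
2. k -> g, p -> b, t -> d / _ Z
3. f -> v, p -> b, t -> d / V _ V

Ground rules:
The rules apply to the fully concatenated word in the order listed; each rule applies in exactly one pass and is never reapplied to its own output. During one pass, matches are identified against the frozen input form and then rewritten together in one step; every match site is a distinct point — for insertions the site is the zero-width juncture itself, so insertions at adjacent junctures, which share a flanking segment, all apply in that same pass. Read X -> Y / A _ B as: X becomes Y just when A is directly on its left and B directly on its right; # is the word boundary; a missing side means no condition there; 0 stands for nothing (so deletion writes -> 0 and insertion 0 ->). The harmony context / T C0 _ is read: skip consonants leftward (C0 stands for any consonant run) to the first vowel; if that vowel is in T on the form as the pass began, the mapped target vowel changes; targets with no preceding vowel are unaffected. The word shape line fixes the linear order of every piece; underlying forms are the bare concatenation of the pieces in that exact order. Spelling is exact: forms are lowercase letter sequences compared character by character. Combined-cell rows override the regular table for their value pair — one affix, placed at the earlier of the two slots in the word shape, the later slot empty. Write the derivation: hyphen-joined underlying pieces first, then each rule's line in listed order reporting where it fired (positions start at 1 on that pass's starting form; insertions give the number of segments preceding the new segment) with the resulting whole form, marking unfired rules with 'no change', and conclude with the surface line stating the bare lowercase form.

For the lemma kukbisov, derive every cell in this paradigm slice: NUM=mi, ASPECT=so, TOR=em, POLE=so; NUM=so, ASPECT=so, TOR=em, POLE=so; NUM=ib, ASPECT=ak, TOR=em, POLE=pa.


cell NUM=mi, ASPECT=so, TOR=em, POLE=so:
underlying: rel-kukbisov-ko-op-u
1. e -> o, i -> u / B C0 _: fires at position(s) 8: relkukbusovkoopu
2. k -> g, p -> b, t -> d / _ Z: fires at position(s) 6: relkugbusovkoopu
3. f -> v, p -> b, t -> d / V _ V: fires at position(s) 15: relkugbusovkoobu
surface: relkugbusovkoobu

cell NUM=so, ASPECT=so, TOR=em, POLE=so:
underlying: rel-kukbisov-az-op-u
1. e -> o, i -> u / B C0 _: fires at position(s) 8: relkukbusovazopu
2. k -> g, p -> b, t -> d / _ Z: fires at position(s) 6: relkugbusovazopu
3. f -> v, p -> b, t -> d / V _ V: fires at position(s) 15: relkugbusovazobu
surface: relkugbusovazobu

cell NUM=ib, ASPECT=ak, TOR=em, POLE=pa:
underlying: ge-kukbisov-ma-op-kn
1. e -> o, i -> u / B C0 _: fires at position(s) 7: gekukbusovmaopkn
2. k -> g, p -> b, t -> d / _ Z: fires at position(s) 5: gekugbusovmaopkn
3. f -> v, p -> b, t -> d / V _ V: no change
surface: gekugbusovmaopkn


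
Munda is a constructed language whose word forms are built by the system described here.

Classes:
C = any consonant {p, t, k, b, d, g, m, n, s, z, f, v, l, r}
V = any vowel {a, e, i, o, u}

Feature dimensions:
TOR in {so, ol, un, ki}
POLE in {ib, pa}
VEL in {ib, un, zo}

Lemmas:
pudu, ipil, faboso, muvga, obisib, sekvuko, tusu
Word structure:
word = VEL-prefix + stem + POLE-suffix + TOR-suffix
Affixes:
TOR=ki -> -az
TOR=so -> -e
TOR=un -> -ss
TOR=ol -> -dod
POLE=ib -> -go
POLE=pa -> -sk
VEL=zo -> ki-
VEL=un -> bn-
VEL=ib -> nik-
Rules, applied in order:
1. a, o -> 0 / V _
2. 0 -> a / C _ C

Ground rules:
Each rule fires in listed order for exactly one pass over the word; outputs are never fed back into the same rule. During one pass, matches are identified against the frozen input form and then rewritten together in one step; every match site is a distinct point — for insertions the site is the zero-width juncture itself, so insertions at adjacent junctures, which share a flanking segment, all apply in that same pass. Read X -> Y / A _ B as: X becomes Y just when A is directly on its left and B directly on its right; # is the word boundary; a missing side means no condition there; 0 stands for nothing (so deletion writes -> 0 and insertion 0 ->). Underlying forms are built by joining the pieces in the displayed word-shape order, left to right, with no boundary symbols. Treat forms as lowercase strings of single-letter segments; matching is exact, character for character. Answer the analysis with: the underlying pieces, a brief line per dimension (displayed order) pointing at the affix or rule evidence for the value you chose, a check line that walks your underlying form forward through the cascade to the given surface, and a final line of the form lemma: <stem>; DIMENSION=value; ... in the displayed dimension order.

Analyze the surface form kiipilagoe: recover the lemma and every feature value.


underlying: ki-ipil-go-e
TOR=so - signalled by the affix -e
POLE=ib - signalled by the affix -go
VEL=zo - signalled by the affix ki-
check: kiipilgoe -> kiipilgoe -> kiipilagoe
lemma: ipil; TOR=so; POLE=ib; VEL=zo


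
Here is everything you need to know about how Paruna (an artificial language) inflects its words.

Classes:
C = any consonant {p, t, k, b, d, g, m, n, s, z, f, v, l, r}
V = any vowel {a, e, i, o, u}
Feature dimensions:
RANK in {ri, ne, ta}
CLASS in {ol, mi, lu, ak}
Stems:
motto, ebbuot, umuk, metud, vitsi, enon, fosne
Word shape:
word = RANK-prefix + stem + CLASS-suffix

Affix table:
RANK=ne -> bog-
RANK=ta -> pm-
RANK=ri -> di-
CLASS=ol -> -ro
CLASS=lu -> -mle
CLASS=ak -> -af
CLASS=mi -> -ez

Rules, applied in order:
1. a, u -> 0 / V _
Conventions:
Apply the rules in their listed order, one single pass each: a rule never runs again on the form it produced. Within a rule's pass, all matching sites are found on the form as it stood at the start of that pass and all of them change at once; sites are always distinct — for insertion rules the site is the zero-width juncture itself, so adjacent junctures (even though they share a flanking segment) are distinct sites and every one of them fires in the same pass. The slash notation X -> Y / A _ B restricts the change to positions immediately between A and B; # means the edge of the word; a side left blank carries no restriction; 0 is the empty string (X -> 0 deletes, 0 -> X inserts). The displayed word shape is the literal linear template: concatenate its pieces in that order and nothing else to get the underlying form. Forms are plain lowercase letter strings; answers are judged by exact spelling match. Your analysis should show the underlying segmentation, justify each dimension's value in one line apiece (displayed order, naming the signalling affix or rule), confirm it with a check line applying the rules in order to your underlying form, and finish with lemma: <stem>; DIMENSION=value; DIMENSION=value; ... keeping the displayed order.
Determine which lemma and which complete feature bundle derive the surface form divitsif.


underlying: di-vitsi-af
RANK=ri - signalled by the affix di-
CLASS=ak - signalled by the affix -af
check: divitsiaf -> divitsif
lemma: vitsi; RANK=ri; CLASS=ak


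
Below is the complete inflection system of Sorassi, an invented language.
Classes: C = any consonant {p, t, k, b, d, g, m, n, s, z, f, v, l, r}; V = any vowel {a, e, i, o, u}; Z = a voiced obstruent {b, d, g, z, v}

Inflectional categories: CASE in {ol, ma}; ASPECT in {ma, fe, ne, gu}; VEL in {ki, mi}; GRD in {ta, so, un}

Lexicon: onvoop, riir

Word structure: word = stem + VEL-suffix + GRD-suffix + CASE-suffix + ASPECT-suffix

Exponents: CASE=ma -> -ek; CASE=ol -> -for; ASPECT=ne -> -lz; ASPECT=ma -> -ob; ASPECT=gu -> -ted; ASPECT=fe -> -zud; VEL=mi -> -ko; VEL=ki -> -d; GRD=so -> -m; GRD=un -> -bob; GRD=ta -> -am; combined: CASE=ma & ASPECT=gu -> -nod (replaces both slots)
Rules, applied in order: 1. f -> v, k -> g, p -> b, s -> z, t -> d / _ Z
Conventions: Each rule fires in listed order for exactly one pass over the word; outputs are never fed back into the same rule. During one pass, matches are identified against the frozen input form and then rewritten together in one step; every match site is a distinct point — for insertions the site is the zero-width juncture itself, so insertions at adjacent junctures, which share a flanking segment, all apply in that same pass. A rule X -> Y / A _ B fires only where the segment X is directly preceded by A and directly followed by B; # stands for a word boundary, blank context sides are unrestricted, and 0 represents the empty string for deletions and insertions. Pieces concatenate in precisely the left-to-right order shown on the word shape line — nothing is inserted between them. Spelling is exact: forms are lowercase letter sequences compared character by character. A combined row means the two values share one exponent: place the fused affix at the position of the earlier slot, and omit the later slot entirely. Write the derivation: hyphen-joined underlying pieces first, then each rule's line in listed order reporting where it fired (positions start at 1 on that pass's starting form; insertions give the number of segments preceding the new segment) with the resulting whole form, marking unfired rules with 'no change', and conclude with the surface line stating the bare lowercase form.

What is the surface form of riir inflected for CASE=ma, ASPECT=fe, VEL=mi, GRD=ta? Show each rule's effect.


underlying: riir-ko-am-ek-zud
1. f -> v, k -> g, p -> b, s -> z, t -> d / _ Z: fires at position(s) 10: riirkoamegzud
surface: riirkoamegzud


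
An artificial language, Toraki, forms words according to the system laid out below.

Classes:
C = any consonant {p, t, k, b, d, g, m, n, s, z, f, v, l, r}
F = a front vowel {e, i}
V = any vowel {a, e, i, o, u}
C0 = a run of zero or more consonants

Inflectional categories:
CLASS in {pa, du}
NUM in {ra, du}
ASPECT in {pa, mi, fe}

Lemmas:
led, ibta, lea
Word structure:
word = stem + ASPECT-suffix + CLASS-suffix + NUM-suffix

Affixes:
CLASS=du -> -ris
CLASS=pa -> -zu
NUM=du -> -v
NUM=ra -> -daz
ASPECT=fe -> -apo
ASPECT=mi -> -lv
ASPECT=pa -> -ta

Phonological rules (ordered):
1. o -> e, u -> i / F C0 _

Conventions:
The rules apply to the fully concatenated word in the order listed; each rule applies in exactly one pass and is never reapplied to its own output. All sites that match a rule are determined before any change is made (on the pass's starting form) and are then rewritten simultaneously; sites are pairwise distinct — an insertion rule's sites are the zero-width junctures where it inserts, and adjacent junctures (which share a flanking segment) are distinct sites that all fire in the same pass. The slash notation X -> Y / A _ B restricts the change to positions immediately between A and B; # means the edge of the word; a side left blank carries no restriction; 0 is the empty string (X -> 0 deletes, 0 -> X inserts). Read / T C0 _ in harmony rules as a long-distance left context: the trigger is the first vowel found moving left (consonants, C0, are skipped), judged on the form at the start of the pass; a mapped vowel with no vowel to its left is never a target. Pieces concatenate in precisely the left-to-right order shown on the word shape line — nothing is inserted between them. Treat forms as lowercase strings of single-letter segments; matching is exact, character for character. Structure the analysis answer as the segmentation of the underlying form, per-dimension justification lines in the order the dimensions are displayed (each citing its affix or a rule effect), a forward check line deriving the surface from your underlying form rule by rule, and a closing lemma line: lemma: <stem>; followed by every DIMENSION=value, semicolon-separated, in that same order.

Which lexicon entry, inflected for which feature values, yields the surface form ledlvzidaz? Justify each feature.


underlying: led-lv-zu-daz
CLASS=pa - signalled by the affix -zu
NUM=ra - signalled by the affix -daz
ASPECT=mi - signalled by the affix -lv
check: ledlvzudaz -> ledlvzidaz
lemma: led; CLASS=pa; NUM=ra; ASPECT=mi
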